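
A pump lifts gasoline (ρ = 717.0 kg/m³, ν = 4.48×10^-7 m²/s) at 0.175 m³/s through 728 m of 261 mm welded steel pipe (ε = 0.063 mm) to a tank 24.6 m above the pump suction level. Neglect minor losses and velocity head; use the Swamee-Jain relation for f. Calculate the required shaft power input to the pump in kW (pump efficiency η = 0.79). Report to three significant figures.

V = 4Q/(πD²) = 3.271 m/s; Re = 1.91×10^6; ε/D = 2.41×10^-4; f = 0.01482
h_f = f(L/D)V²/2g = 22.54 m
Total head H = z + h_f = 24.6 + 22.54 = 47.14 m
P_hyd = ρgQH = 717.0·9.81·0.175·47.14 = 58.02 kW
P_shaft = P_hyd/η = 58.02/0.79 = 73.44 kW

P_shaft ≈ 73.4 kW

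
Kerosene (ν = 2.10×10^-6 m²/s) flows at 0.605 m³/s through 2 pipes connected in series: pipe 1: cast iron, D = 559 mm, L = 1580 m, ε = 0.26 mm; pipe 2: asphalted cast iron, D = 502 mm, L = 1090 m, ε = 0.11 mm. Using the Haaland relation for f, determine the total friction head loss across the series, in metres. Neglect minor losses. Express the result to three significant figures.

H ≈ 30.6 m

Pipe 1: V = 2.465 m/s, Re = 6.56×10^5, ε/D = 4.65×10^-4, f = 0.01715, h_1 = f(L/D)V²/2g = 15.02 m
Pipe 2: V = 3.057 m/s, Re = 7.31×10^5, ε/D = 2.19×10^-4, f = 0.01506, h_2 = f(L/D)V²/2g = 15.58 m
Series → Q common, losses add: H = Σh = 30.59 m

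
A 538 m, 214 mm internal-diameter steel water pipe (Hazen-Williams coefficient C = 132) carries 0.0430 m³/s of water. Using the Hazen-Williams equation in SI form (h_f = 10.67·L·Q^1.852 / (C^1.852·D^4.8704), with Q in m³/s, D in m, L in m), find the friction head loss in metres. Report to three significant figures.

h_f = 10.67·538·0.0430^1.852 / (132^1.852·0.214^4.8704) = 3.647 m

h_f ≈ 3.65 m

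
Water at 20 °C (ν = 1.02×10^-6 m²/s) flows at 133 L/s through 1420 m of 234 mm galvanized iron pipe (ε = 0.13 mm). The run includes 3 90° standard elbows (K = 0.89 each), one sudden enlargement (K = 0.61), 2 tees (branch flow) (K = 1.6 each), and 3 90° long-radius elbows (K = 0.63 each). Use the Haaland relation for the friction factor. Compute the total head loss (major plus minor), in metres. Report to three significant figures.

H_L ≈ 56.4 m

V = 4Q/(πD²) = 3.093 m/s; V²/2g = 0.4875 m
Re = 7.09×10^5, ε/D = 5.56×10^-4 → f = 0.01770 (Haaland)
Major: h_f = f(L/D)·V²/2g = 0.01770·6068·0.4875 = 52.36 m
Minor: ΣK = 8.37; h_m = ΣK·V²/2g = 4.080 m
Total H_L = 52.36 + 4.080 = 56.45 m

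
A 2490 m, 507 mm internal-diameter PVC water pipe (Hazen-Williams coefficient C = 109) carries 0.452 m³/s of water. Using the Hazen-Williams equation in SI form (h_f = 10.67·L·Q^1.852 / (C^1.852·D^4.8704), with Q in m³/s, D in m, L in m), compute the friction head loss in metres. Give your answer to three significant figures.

h_f = 10.67·2490·0.452^1.852 / (109^1.852·0.507^4.8704) = 28.13 m

h_f ≈ 28.1 m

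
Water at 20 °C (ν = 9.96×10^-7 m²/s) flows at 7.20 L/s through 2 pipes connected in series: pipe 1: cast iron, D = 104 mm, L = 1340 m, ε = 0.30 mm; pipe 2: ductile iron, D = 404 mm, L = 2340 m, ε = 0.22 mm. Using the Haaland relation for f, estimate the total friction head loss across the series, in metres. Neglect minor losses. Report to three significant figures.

Pipe 1: V = 0.8476 m/s, Re = 8.85×10^4, ε/D = 0.00288, f = 0.02728, h_1 = f(L/D)V²/2g = 12.87 m
Pipe 2: V = 0.05617 m/s, Re = 2.28×10^4, ε/D = 5.45×10^-4, f = 0.02600, h_2 = f(L/D)V²/2g = 0.02421 m
Series → Q common, losses add: H = Σh = 12.89 m

H ≈ 12.9 m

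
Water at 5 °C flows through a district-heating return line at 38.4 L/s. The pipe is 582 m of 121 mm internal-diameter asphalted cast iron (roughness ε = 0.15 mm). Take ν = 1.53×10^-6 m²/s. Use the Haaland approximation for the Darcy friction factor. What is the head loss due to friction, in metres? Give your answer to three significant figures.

V = 4Q/(πD²) = 4·0.0384/(π·0.121²) = 3.339 m/s
Re = VD/ν = 3.339·0.121/1.53×10^-6 = 2.64×10^5 → turbulent
ε/D = 0.15/121 = 0.00124
Haaland: f = 0.02157
h_f = f(L/D)V²/(2g) = 0.02157·(582/0.121)·3.339²/(2·9.81) = 58.98 m

h_f ≈ 59.0 m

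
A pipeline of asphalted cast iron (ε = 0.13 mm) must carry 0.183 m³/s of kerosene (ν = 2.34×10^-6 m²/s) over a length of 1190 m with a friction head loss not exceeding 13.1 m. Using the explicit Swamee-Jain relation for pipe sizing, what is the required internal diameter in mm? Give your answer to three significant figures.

D ≈ 344 mm

Swamee-Jain (Type III): D = 0.66·[ε^1.25·(LQ²/(gh_f))^4.75 + ν·Q^9.4·(L/(gh_f))^5.2]^0.04
LQ²/(gh_f) = 0.3101; L/(gh_f) = 9.260
Term 1 = ε^1.25·(…)^4.75 = 5.33×10^-8; Term 2 = ν·Q^9.4·(…)^5.2 = 2.90×10^-8
D = 0.66·(5.33×10^-8 + 2.90×10^-8)^0.04 = 0.3437 m = 344 mm
Check: V = 1.97 m/s, Re = 2.90×10^5, f = 0.01764, h_f = 12.1 m ≈ 13.1 m ✓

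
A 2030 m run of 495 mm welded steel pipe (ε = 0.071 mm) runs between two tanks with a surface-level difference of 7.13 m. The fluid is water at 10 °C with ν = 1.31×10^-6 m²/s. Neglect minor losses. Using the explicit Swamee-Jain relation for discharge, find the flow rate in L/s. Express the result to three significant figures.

Q ≈ 293 L/s

Swamee-Jain (Type II): Q = -0.965·√(gD⁵h_f/L)·ln[ε/(3.7D) + √(3.17ν²L/(gD³h_f))]
√(gD⁵h_f/L) = √(9.81·0.495⁵·7.13/2030) = 0.03200
ε/(3.7D) = 3.88×10^-5; √(3.17ν²L/(gD³h_f)) = 3.61×10^-5
Q = -0.965·0.03200·ln(7.485×10^-5) = 0.2934 m³/s
Check: V = 1.52 m/s, Re = 5.76×10^5, f = 0.01475, h_f = 7.16 m ≈ 7.13 m ✓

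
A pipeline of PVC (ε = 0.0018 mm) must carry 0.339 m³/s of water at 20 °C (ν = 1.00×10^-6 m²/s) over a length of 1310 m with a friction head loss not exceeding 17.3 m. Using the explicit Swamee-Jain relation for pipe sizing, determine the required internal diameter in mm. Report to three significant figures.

Swamee-Jain (Type III): D = 0.66·[ε^1.25·(LQ²/(gh_f))^4.75 + ν·Q^9.4·(L/(gh_f))^5.2]^0.04
LQ²/(gh_f) = 0.8871; L/(gh_f) = 7.719
Term 1 = ε^1.25·(…)^4.75 = 3.73×10^-8; Term 2 = ν·Q^9.4·(…)^5.2 = 1.58×10^-6
D = 0.66·(3.73×10^-8 + 1.58×10^-6)^0.04 = 0.3872 m = 387 mm
Check: V = 2.88 m/s, Re = 1.11×10^6, f = 0.01152, h_f = 16.5 m ≈ 17.3 m ✓

D ≈ 387 mm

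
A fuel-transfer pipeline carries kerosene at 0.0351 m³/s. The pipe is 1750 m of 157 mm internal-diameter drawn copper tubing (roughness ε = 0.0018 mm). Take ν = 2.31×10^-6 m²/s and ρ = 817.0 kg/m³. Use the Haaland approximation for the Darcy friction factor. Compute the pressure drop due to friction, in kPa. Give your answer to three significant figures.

Δp ≈ 256 kPa

V = 4Q/(πD²) = 4·0.0351/(π·0.157²) = 1.813 m/s
Re = VD/ν = 1.813·0.157/2.31×10^-6 = 1.23×10^5 → turbulent
ε/D = 0.0018/157 = 1.15×10^-5
Haaland: f = 0.01712
h_f = f(L/D)V²/(2g) = 0.01712·(1750/0.157)·1.813²/(2·9.81) = 31.97 m
Δp = ρg·h_f = 817.0·9.81·31.97 = 256.3 kPa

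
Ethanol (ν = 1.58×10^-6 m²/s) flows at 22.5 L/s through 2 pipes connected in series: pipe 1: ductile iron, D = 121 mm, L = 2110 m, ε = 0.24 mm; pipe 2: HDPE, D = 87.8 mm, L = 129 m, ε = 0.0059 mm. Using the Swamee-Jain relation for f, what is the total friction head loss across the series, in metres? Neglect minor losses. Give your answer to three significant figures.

H ≈ 101 m

Pipe 1: V = 1.957 m/s, Re = 1.50×10^5, ε/D = 0.00198, f = 0.02474, h_1 = f(L/D)V²/2g = 84.18 m
Pipe 2: V = 3.716 m/s, Re = 2.07×10^5, ε/D = 6.72×10^-5, f = 0.01604, h_2 = f(L/D)V²/2g = 16.59 m
Series → Q common, losses add: H = Σh = 100.8 m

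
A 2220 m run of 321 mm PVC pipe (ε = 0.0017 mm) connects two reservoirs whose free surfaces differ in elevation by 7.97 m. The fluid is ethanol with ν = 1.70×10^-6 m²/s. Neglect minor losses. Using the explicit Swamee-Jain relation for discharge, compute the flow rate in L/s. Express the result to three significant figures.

Q ≈ 98.5 L/s

Swamee-Jain (Type II): Q = -0.965·√(gD⁵h_f/L)·ln[ε/(3.7D) + √(3.17ν²L/(gD³h_f))]
√(gD⁵h_f/L) = √(9.81·0.321⁵·7.97/2220) = 0.01096
ε/(3.7D) = 1.43×10^-6; √(3.17ν²L/(gD³h_f)) = 8.87×10^-5
Q = -0.965·0.01096·ln(9.011×10^-5) = 0.09848 m³/s
Check: V = 1.22 m/s, Re = 2.30×10^5, f = 0.01517, h_f = 7.92 m ≈ 7.97 m ✓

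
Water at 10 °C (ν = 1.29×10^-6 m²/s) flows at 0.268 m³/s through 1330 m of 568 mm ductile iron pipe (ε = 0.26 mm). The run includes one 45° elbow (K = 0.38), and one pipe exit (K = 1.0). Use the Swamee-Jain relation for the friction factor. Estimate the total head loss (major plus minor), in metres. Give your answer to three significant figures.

V = 4Q/(πD²) = 1.058 m/s; V²/2g = 0.05702 m
Re = 4.66×10^5, ε/D = 4.58×10^-4 → f = 0.01757 (Swamee-Jain)
Major: h_f = f(L/D)·V²/2g = 0.01757·2342·0.05702 = 2.346 m
Minor: ΣK = 1.38; h_m = ΣK·V²/2g = 0.07868 m
Total H_L = 2.346 + 0.07868 = 2.425 m

H_L ≈ 2.42 m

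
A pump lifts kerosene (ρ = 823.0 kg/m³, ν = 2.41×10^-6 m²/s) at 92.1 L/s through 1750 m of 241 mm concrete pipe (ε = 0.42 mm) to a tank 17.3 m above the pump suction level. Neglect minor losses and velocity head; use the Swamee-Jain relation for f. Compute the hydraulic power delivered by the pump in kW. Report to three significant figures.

P_hyd ≈ 39.5 kW

V = 4Q/(πD²) = 2.019 m/s; Re = 2.02×10^5; ε/D = 0.00174; f = 0.02373
h_f = f(L/D)V²/2g = 35.79 m
Total head H = z + h_f = 17.3 + 35.79 = 53.09 m
P_hyd = ρgQH = 823.0·9.81·0.0921·53.09 = 39.48 kW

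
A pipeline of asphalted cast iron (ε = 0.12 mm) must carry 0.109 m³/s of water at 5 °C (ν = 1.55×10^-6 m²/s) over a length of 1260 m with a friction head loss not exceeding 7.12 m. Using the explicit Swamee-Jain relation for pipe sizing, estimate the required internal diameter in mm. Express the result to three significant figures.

D ≈ 319 mm

Swamee-Jain (Type III): D = 0.66·[ε^1.25·(LQ²/(gh_f))^4.75 + ν·Q^9.4·(L/(gh_f))^5.2]^0.04
LQ²/(gh_f) = 0.2143; L/(gh_f) = 18.04
Term 1 = ε^1.25·(…)^4.75 = 8.35×10^-9; Term 2 = ν·Q^9.4·(…)^5.2 = 4.73×10^-9
D = 0.66·(8.35×10^-9 + 4.73×10^-9)^0.04 = 0.3193 m = 319 mm
Check: V = 1.36 m/s, Re = 2.80×10^5, f = 0.01767, h_f = 6.59 m ≈ 7.12 m ✓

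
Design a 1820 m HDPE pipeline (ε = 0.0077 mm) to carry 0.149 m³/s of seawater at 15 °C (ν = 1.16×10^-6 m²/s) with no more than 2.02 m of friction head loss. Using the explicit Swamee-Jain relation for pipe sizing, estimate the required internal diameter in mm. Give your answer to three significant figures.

D ≈ 479 mm

Swamee-Jain (Type III): D = 0.66·[ε^1.25·(LQ²/(gh_f))^4.75 + ν·Q^9.4·(L/(gh_f))^5.2]^0.04
LQ²/(gh_f) = 2.039; L/(gh_f) = 91.84
Term 1 = ε^1.25·(…)^4.75 = 1.20×10^-5; Term 2 = ν·Q^9.4·(…)^5.2 = 3.16×10^-4
D = 0.66·(1.20×10^-5 + 3.16×10^-4)^0.04 = 0.4789 m = 479 mm
Check: V = 0.827 m/s, Re = 3.42×10^5, f = 0.01423, h_f = 1.89 m ≈ 2.02 m ✓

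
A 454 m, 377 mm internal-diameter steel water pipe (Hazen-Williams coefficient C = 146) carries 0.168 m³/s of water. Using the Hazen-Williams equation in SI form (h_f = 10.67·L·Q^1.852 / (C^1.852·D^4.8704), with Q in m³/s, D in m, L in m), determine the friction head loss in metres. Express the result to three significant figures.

h_f ≈ 2.02 m

h_f = 10.67·454·0.168^1.852 / (146^1.852·0.377^4.8704) = 2.021 m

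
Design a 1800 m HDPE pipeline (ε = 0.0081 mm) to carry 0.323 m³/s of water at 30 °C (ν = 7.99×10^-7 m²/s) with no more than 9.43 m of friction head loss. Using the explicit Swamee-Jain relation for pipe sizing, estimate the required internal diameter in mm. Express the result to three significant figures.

D ≈ 458 mm

Swamee-Jain (Type III): D = 0.66·[ε^1.25·(LQ²/(gh_f))^4.75 + ν·Q^9.4·(L/(gh_f))^5.2]^0.04
LQ²/(gh_f) = 2.030; L/(gh_f) = 19.46
Term 1 = ε^1.25·(…)^4.75 = 1.25×10^-5; Term 2 = ν·Q^9.4·(…)^5.2 = 9.82×10^-5
D = 0.66·(1.25×10^-5 + 9.82×10^-5)^0.04 = 0.4585 m = 458 mm
Check: V = 1.96 m/s, Re = 1.12×10^6, f = 0.01184, h_f = 9.07 m ≈ 9.43 m ✓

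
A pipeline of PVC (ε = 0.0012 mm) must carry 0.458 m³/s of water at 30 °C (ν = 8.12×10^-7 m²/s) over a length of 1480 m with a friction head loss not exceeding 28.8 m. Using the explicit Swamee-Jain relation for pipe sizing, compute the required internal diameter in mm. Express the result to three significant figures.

Swamee-Jain (Type III): D = 0.66·[ε^1.25·(LQ²/(gh_f))^4.75 + ν·Q^9.4·(L/(gh_f))^5.2]^0.04
LQ²/(gh_f) = 1.099; L/(gh_f) = 5.238
Term 1 = ε^1.25·(…)^4.75 = 6.21×10^-8; Term 2 = ν·Q^9.4·(…)^5.2 = 2.89×10^-6
D = 0.66·(6.21×10^-8 + 2.89×10^-6)^0.04 = 0.3966 m = 397 mm
Check: V = 3.71 m/s, Re = 1.81×10^6, f = 0.01064, h_f = 27.8 m ≈ 28.8 m ✓

D ≈ 397 mm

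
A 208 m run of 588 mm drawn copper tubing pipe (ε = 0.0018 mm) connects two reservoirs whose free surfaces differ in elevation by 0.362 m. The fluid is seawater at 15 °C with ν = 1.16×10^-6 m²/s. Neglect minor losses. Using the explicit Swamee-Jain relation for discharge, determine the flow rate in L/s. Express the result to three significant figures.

Q ≈ 342 L/s

Swamee-Jain (Type II): Q = -0.965·√(gD⁵h_f/L)·ln[ε/(3.7D) + √(3.17ν²L/(gD³h_f))]
√(gD⁵h_f/L) = √(9.81·0.588⁵·0.362/208) = 0.03464
ε/(3.7D) = 8.27×10^-7; √(3.17ν²L/(gD³h_f)) = 3.51×10^-5
Q = -0.965·0.03464·ln(3.588×10^-5) = 0.3422 m³/s
Check: V = 1.26 m/s, Re = 6.39×10^5, f = 0.01259, h_f = 0.360 m ≈ 0.362 m ✓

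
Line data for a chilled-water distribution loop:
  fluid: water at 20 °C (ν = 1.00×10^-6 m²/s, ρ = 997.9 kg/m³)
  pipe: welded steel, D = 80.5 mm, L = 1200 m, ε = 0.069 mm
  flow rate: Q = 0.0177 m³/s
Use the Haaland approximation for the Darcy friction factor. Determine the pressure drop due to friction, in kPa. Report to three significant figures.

Δp ≈ 1800 kPa

V = 4Q/(πD²) = 4·0.0177/(π·0.0805²) = 3.478 m/s
Re = VD/ν = 3.478·0.0805/1.00×10^-6 = 2.80×10^5 → turbulent
ε/D = 0.069/80.5 = 8.57×10^-4
Haaland: f = 0.01996
h_f = f(L/D)V²/(2g) = 0.01996·(1200/0.0805)·3.478²/(2·9.81) = 183.4 m
Δp = ρg·h_f = 997.9·9.81·183.4 = 1796 kPa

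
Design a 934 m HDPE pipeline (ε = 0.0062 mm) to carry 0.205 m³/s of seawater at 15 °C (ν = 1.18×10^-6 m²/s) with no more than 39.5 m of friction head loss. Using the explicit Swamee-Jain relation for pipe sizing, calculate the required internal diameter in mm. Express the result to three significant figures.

Swamee-Jain (Type III): D = 0.66·[ε^1.25·(LQ²/(gh_f))^4.75 + ν·Q^9.4·(L/(gh_f))^5.2]^0.04
LQ²/(gh_f) = 0.1013; L/(gh_f) = 2.410
Term 1 = ε^1.25·(…)^4.75 = 5.85×10^-12; Term 2 = ν·Q^9.4·(…)^5.2 = 3.88×10^-11
D = 0.66·(5.85×10^-12 + 3.88×10^-11)^0.04 = 0.2544 m = 254 mm
Check: V = 4.03 m/s, Re = 8.69×10^5, f = 0.01241, h_f = 37.8 m ≈ 39.5 m ✓

D ≈ 254 mm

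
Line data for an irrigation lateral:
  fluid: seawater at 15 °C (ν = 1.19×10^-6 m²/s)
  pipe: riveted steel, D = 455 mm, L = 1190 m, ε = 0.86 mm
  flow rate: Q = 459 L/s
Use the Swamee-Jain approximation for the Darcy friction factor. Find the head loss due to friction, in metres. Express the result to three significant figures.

h_f ≈ 24.8 m

V = 4Q/(πD²) = 4·0.459/(π·0.455²) = 2.823 m/s
Re = VD/ν = 2.823·0.455/1.19×10^-6 = 1.08×10^6 → turbulent
ε/D = 0.86/455 = 0.00189
Swamee-Jain: f = 0.02332
h_f = f(L/D)V²/(2g) = 0.02332·(1190/0.455)·2.823²/(2·9.81) = 24.78 m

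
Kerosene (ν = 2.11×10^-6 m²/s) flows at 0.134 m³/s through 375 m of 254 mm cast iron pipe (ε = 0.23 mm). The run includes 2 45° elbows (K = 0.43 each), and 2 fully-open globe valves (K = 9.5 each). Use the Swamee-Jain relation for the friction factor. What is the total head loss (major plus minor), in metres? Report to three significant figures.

V = 4Q/(πD²) = 2.645 m/s; V²/2g = 0.3564 m
Re = 3.18×10^5, ε/D = 9.06×10^-4 → f = 0.02029 (Swamee-Jain)
Major: h_f = f(L/D)·V²/2g = 0.02029·1476·0.3564 = 10.68 m
Minor: ΣK = 19.9; h_m = ΣK·V²/2g = 7.079 m
Total H_L = 10.68 + 7.079 = 17.76 m

H_L ≈ 17.8 m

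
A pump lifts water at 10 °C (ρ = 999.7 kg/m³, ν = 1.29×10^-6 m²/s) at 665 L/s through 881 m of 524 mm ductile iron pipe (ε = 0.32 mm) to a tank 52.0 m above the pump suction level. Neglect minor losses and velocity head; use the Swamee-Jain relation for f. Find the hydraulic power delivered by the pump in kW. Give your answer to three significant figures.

V = 4Q/(πD²) = 3.084 m/s; Re = 1.25×10^6; ε/D = 6.11×10^-4; f = 0.01791
h_f = f(L/D)V²/2g = 14.60 m
Total head H = z + h_f = 52.0 + 14.60 = 66.60 m
P_hyd = ρgQH = 999.7·9.81·0.665·66.60 = 434.3 kW

P_hyd ≈ 434 kW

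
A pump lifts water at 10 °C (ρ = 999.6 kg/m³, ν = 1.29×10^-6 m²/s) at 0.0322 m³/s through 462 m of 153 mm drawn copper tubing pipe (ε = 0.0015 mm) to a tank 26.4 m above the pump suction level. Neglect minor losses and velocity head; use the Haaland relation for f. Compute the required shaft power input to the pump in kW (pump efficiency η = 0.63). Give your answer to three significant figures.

P_shaft ≈ 16.9 kW

V = 4Q/(πD²) = 1.751 m/s; Re = 2.08×10^5; ε/D = 9.80×10^-6; f = 0.01544
h_f = f(L/D)V²/2g = 7.291 m
Total head H = z + h_f = 26.4 + 7.291 = 33.69 m
P_hyd = ρgQH = 999.6·9.81·0.0322·33.69 = 10.64 kW
P_shaft = P_hyd/η = 10.64/0.63 = 16.89 kW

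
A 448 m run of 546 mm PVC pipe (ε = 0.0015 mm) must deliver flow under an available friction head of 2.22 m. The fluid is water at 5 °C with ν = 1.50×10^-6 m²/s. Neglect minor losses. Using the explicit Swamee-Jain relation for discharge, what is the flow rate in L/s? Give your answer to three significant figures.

Q ≈ 487 L/s

Swamee-Jain (Type II): Q = -0.965·√(gD⁵h_f/L)·ln[ε/(3.7D) + √(3.17ν²L/(gD³h_f))]
√(gD⁵h_f/L) = √(9.81·0.546⁵·2.22/448) = 0.04857
ε/(3.7D) = 7.43×10^-7; √(3.17ν²L/(gD³h_f)) = 3.00×10^-5
Q = -0.965·0.04857·ln(3.077×10^-5) = 0.4869 m³/s
Check: V = 2.08 m/s, Re = 7.57×10^5, f = 0.01223, h_f = 2.21 m ≈ 2.22 m ✓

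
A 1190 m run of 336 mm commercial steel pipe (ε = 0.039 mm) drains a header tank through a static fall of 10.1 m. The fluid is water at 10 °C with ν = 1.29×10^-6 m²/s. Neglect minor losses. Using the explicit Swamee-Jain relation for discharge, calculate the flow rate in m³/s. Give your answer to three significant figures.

Swamee-Jain (Type II): Q = -0.965·√(gD⁵h_f/L)·ln[ε/(3.7D) + √(3.17ν²L/(gD³h_f))]
√(gD⁵h_f/L) = √(9.81·0.336⁵·10.1/1190) = 0.01888
ε/(3.7D) = 3.14×10^-5; √(3.17ν²L/(gD³h_f)) = 4.09×10^-5
Q = -0.965·0.01888·ln(7.224×10^-5) = 0.1738 m³/s
Check: V = 1.96 m/s, Re = 5.10×10^5, f = 0.01462, h_f = 10.1 m ≈ 10.1 m ✓

Q ≈ 0.174 m³/s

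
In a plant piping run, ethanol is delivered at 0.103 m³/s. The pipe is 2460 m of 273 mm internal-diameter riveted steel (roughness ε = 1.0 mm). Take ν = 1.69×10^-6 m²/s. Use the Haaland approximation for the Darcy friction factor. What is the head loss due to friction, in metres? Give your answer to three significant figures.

h_f ≈ 40.0 m

V = 4Q/(πD²) = 4·0.103/(π·0.273²) = 1.760 m/s
Re = VD/ν = 1.760·0.273/1.69×10^-6 = 2.84×10^5 → turbulent
ε/D = 1.0/273 = 0.00366
Haaland: f = 0.02813
h_f = f(L/D)V²/(2g) = 0.02813·(2460/0.273)·1.760²/(2·9.81) = 40.00 m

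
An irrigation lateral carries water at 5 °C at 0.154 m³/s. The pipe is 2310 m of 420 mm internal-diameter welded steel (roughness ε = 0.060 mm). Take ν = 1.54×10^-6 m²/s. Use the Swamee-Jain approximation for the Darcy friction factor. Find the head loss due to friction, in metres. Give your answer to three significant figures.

h_f ≈ 5.48 m

V = 4Q/(πD²) = 4·0.154/(π·0.420²) = 1.112 m/s
Re = VD/ν = 1.112·0.420/1.54×10^-6 = 3.03×10^5 → turbulent
ε/D = 0.060/420 = 1.43×10^-4
Swamee-Jain: f = 0.01581
h_f = f(L/D)V²/(2g) = 0.01581·(2310/0.420)·1.112²/(2·9.81) = 5.475 m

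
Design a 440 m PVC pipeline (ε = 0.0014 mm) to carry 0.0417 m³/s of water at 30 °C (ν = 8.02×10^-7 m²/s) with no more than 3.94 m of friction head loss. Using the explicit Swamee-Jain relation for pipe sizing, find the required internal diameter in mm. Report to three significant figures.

D ≈ 189 mm

Swamee-Jain (Type III): D = 0.66·[ε^1.25·(LQ²/(gh_f))^4.75 + ν·Q^9.4·(L/(gh_f))^5.2]^0.04
LQ²/(gh_f) = 0.01980; L/(gh_f) = 11.38
Term 1 = ε^1.25·(…)^4.75 = 3.90×10^-16; Term 2 = ν·Q^9.4·(…)^5.2 = 2.67×10^-14
D = 0.66·(3.90×10^-16 + 2.67×10^-14)^0.04 = 0.1892 m = 189 mm
Check: V = 1.48 m/s, Re = 3.50×10^5, f = 0.01406, h_f = 3.67 m ≈ 3.94 m ✓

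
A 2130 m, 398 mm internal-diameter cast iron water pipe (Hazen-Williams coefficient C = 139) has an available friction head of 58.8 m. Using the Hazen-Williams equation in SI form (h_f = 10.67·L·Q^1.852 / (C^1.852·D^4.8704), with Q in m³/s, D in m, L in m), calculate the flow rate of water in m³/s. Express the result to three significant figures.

Rearranging: Q = [h_f·C^1.852·D^4.8704 / (10.67·L)]^(1/1.852)
Q = [58.8·139^1.852·0.398^4.8704 / (10.67·2130)]^0.540 = 0.4941 m³/s

Q ≈ 0.494 m³/s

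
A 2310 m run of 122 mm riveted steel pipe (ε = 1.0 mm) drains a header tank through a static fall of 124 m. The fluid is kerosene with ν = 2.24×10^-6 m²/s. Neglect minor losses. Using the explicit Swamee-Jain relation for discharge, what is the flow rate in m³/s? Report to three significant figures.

Q ≈ 0.0220 m³/s

Swamee-Jain (Type II): Q = -0.965·√(gD⁵h_f/L)·ln[ε/(3.7D) + √(3.17ν²L/(gD³h_f))]
√(gD⁵h_f/L) = √(9.81·0.122⁵·124/2310) = 0.003773
ε/(3.7D) = 0.00222; √(3.17ν²L/(gD³h_f)) = 1.29×10^-4
Q = -0.965·0.003773·ln(0.002344) = 0.02205 m³/s
Check: V = 1.89 m/s, Re = 1.03×10^5, f = 0.03639, h_f = 125 m ≈ 124 m ✓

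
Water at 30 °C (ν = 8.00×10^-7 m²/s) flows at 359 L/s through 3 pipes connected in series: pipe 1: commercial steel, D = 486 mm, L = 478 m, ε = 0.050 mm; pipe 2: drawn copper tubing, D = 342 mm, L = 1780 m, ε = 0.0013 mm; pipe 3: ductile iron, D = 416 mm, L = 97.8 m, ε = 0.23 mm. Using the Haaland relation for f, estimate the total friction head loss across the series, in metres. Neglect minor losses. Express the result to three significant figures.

Pipe 1: V = 1.935 m/s, Re = 1.18×10^6, ε/D = 1.03×10^-4, f = 0.01321, h_1 = f(L/D)V²/2g = 2.479 m
Pipe 2: V = 3.908 m/s, Re = 1.67×10^6, ε/D = 3.80×10^-6, f = 0.01074, h_2 = f(L/D)V²/2g = 43.51 m
Pipe 3: V = 2.641 m/s, Re = 1.37×10^6, ε/D = 5.53×10^-4, f = 0.01742, h_3 = f(L/D)V²/2g = 1.456 m
Series → Q common, losses add: H = Σh = 47.44 m

H ≈ 47.4 m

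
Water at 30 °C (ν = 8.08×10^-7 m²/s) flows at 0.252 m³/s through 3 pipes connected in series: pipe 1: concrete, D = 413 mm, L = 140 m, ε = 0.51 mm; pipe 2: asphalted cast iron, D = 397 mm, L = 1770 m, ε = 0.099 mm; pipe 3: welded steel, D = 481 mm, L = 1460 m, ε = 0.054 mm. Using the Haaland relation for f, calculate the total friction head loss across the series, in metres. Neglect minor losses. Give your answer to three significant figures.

H ≈ 19.6 m

Pipe 1: V = 1.881 m/s, Re = 9.61×10^5, ε/D = 0.00123, f = 0.02096, h_1 = f(L/D)V²/2g = 1.282 m
Pipe 2: V = 2.036 m/s, Re = 1.00×10^6, ε/D = 2.49×10^-4, f = 0.01512, h_2 = f(L/D)V²/2g = 14.24 m
Pipe 3: V = 1.387 m/s, Re = 8.26×10^5, ε/D = 1.12×10^-4, f = 0.01371, h_3 = f(L/D)V²/2g = 4.080 m
Series → Q common, losses add: H = Σh = 19.60 m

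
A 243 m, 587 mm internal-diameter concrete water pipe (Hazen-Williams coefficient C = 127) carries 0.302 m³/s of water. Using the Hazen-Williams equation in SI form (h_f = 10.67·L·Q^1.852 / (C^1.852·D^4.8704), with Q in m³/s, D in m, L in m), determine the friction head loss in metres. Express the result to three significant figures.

h_f = 10.67·243·0.302^1.852 / (127^1.852·0.587^4.8704) = 0.4801 m

h_f ≈ 0.480 m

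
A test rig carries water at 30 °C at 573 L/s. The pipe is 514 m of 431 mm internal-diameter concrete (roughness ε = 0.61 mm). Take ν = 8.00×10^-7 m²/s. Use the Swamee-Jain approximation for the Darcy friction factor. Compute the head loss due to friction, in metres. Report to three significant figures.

V = 4Q/(πD²) = 4·0.573/(π·0.431²) = 3.927 m/s
Re = VD/ν = 3.927·0.431/8.00×10^-7 = 2.12×10^6 → turbulent
ε/D = 0.61/431 = 0.00142
Swamee-Jain: f = 0.02157
h_f = f(L/D)V²/(2g) = 0.02157·(514/0.431)·3.927²/(2·9.81) = 20.22 m

h_f ≈ 20.2 m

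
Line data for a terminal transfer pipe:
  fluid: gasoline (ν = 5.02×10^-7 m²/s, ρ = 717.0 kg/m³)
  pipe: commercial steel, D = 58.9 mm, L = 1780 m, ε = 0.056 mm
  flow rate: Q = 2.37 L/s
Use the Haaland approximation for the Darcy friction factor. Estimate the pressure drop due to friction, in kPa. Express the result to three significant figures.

Δp ≈ 178 kPa

V = 4Q/(πD²) = 4·0.00237/(π·0.0589²) = 0.8698 m/s
Re = VD/ν = 0.8698·0.0589/5.02×10^-7 = 1.02×10^5 → turbulent
ε/D = 0.056/58.9 = 9.51×10^-4
Haaland: f = 0.02175
h_f = f(L/D)V²/(2g) = 0.02175·(1780/0.0589)·0.8698²/(2·9.81) = 25.35 m
Δp = ρg·h_f = 717.0·9.81·25.35 = 178.3 kPa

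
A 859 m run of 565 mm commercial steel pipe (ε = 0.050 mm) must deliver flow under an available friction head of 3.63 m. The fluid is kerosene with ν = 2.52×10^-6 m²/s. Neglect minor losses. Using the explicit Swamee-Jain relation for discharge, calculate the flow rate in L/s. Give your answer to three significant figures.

Q ≈ 447 L/s

Swamee-Jain (Type II): Q = -0.965·√(gD⁵h_f/L)·ln[ε/(3.7D) + √(3.17ν²L/(gD³h_f))]
√(gD⁵h_f/L) = √(9.81·0.565⁵·3.63/859) = 0.04886
ε/(3.7D) = 2.39×10^-5; √(3.17ν²L/(gD³h_f)) = 5.19×10^-5
Q = -0.965·0.04886·ln(7.581×10^-5) = 0.4473 m³/s
Check: V = 1.78 m/s, Re = 4.00×10^5, f = 0.01474, h_f = 3.63 m ≈ 3.63 m ✓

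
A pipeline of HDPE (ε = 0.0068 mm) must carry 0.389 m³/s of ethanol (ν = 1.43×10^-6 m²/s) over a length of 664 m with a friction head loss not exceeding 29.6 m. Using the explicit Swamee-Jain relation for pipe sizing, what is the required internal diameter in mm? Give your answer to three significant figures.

D ≈ 323 mm

Swamee-Jain (Type III): D = 0.66·[ε^1.25·(LQ²/(gh_f))^4.75 + ν·Q^9.4·(L/(gh_f))^5.2]^0.04
LQ²/(gh_f) = 0.3460; L/(gh_f) = 2.287
Term 1 = ε^1.25·(…)^4.75 = 2.25×10^-9; Term 2 = ν·Q^9.4·(…)^5.2 = 1.47×10^-8
D = 0.66·(2.25×10^-9 + 1.47×10^-8)^0.04 = 0.3227 m = 323 mm
Check: V = 4.76 m/s, Re = 1.07×10^6, f = 0.01199, h_f = 28.5 m ≈ 29.6 m ✓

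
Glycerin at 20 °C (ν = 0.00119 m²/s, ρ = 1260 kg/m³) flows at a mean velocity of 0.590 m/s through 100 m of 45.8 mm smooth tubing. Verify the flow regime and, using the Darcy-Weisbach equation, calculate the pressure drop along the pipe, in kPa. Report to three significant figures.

Re = VD/ν = 0.590·0.04580/0.00119 = 22.7 → laminar (Re < 2300)
f = 64/Re = 2.818
h_f = f(L/D)V²/(2g) = 2.818·(100/0.04580)·0.590²/(2·9.81) = 109.2 m
Δp = ρg·h_f = 1260·9.81·109.2 = 1350 kPa

Δp ≈ 1350 kPa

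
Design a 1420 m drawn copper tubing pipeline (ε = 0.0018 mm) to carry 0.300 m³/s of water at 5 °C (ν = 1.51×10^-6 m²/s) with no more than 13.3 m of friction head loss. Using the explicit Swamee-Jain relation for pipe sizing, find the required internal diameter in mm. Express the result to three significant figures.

Swamee-Jain (Type III): D = 0.66·[ε^1.25·(LQ²/(gh_f))^4.75 + ν·Q^9.4·(L/(gh_f))^5.2]^0.04
LQ²/(gh_f) = 0.9795; L/(gh_f) = 10.88
Term 1 = ε^1.25·(…)^4.75 = 5.98×10^-8; Term 2 = ν·Q^9.4·(…)^5.2 = 4.52×10^-6
D = 0.66·(5.98×10^-8 + 4.52×10^-6)^0.04 = 0.4036 m = 404 mm
Check: V = 2.34 m/s, Re = 6.27×10^5, f = 0.01266, h_f = 12.5 m ≈ 13.3 m ✓

D ≈ 404 mm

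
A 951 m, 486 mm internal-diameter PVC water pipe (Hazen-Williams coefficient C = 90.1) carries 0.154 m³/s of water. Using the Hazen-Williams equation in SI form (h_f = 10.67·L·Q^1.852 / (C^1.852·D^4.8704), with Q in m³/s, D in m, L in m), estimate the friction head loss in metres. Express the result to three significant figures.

h_f ≈ 2.56 m

h_f = 10.67·951·0.154^1.852 / (90.1^1.852·0.486^4.8704) = 2.557 m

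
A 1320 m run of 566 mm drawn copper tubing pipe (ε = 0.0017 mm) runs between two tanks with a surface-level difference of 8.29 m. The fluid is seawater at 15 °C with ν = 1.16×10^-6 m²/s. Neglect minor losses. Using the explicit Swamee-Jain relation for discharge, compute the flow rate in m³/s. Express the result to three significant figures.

Swamee-Jain (Type II): Q = -0.965·√(gD⁵h_f/L)·ln[ε/(3.7D) + √(3.17ν²L/(gD³h_f))]
√(gD⁵h_f/L) = √(9.81·0.566⁵·8.29/1320) = 0.05982
ε/(3.7D) = 8.12×10^-7; √(3.17ν²L/(gD³h_f)) = 1.95×10^-5
Q = -0.965·0.05982·ln(2.035×10^-5) = 0.6236 m³/s
Check: V = 2.48 m/s, Re = 1.21×10^6, f = 0.01133, h_f = 8.27 m ≈ 8.29 m ✓

Q ≈ 0.624 m³/s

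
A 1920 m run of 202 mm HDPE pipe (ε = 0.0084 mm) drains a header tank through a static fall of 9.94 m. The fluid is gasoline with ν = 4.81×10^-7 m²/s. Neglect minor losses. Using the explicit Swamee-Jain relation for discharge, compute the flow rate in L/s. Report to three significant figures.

Q ≈ 39.3 L/s

Swamee-Jain (Type II): Q = -0.965·√(gD⁵h_f/L)·ln[ε/(3.7D) + √(3.17ν²L/(gD³h_f))]
√(gD⁵h_f/L) = √(9.81·0.202⁵·9.94/1920) = 0.004133
ε/(3.7D) = 1.12×10^-5; √(3.17ν²L/(gD³h_f)) = 4.19×10^-5
Q = -0.965·0.004133·ln(5.310×10^-5) = 0.03926 m³/s
Check: V = 1.22 m/s, Re = 5.14×10^5, f = 0.01366, h_f = 9.93 m ≈ 9.94 m ✓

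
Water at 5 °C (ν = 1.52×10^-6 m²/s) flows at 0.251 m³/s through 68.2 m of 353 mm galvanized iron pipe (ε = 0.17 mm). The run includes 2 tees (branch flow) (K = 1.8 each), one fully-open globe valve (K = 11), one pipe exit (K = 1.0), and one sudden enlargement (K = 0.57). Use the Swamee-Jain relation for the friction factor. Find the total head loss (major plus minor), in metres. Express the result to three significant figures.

H_L ≈ 6.56 m

V = 4Q/(πD²) = 2.565 m/s; V²/2g = 0.3353 m
Re = 5.96×10^5, ε/D = 4.82×10^-4 → f = 0.01751 (Swamee-Jain)
Major: h_f = f(L/D)·V²/2g = 0.01751·193.2·0.3353 = 1.134 m
Minor: ΣK = 16.2; h_m = ΣK·V²/2g = 5.421 m
Total H_L = 1.134 + 5.421 = 6.555 m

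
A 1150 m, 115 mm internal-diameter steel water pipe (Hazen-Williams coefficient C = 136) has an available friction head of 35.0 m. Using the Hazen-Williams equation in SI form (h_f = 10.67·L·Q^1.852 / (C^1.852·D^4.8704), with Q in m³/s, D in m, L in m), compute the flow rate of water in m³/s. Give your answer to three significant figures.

Q ≈ 0.0195 m³/s

Rearranging: Q = [h_f·C^1.852·D^4.8704 / (10.67·L)]^(1/1.852)
Q = [35.0·136^1.852·0.115^4.8704 / (10.67·1150)]^0.540 = 0.01947 m³/s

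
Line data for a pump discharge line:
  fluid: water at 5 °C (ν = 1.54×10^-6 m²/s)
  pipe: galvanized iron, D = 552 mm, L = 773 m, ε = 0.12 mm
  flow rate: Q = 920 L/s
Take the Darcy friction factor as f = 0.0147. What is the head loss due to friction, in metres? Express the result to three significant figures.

V = 4Q/(πD²) = 4·0.920/(π·0.552²) = 3.844 m/s
h_f = f(L/D)V²/(2g) = 0.01470·(773/0.552)·3.844²/(2·9.81) = 15.51 m

h_f ≈ 15.5 m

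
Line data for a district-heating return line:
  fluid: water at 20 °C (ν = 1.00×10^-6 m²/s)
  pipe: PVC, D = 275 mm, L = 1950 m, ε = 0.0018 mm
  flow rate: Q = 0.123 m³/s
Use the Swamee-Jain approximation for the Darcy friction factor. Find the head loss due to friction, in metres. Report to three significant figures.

h_f ≈ 20.0 m

V = 4Q/(πD²) = 4·0.123/(π·0.275²) = 2.071 m/s
Re = VD/ν = 2.071·0.275/1.00×10^-6 = 5.69×10^5 → turbulent
ε/D = 0.0018/275 = 6.55×10^-6
Swamee-Jain: f = 0.01291
h_f = f(L/D)V²/(2g) = 0.01291·(1950/0.275)·2.071²/(2·9.81) = 20.00 m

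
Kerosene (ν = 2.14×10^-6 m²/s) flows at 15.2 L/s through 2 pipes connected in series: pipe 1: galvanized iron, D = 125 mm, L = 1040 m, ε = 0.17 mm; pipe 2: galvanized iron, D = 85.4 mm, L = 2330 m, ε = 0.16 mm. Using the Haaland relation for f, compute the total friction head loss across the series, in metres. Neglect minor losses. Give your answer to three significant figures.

Pipe 1: V = 1.239 m/s, Re = 7.23×10^4, ε/D = 0.00136, f = 0.02377, h_1 = f(L/D)V²/2g = 15.47 m
Pipe 2: V = 2.654 m/s, Re = 1.06×10^5, ε/D = 0.00187, f = 0.02456, h_2 = f(L/D)V²/2g = 240.5 m
Series → Q common, losses add: H = Σh = 255.9 m

H ≈ 256 m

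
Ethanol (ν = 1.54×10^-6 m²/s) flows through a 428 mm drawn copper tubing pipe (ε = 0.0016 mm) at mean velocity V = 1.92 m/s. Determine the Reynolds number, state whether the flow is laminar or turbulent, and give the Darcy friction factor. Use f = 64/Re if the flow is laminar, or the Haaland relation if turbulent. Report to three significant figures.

Re = VD/ν = 1.920·0.428/1.54×10^-6 = 5.34×10^5
Re > 4000 → turbulent; ε/D = 3.74×10^-6
Haaland: f = 0.01295

Re ≈ 5.34×10^5; turbulent; f ≈ 0.0130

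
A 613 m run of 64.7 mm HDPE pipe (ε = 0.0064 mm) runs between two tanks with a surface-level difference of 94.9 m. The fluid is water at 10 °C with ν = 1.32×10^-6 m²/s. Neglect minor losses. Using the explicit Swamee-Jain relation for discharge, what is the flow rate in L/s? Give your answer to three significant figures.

Swamee-Jain (Type II): Q = -0.965·√(gD⁵h_f/L)·ln[ε/(3.7D) + √(3.17ν²L/(gD³h_f))]
√(gD⁵h_f/L) = √(9.81·0.0647⁵·94.9/613) = 0.001312
ε/(3.7D) = 2.67×10^-5; √(3.17ν²L/(gD³h_f)) = 1.16×10^-4
Q = -0.965·0.001312·ln(1.426×10^-4) = 0.01121 m³/s
Check: V = 3.41 m/s, Re = 1.67×10^5, f = 0.01686, h_f = 94.7 m ≈ 94.9 m ✓

Q ≈ 11.2 L/s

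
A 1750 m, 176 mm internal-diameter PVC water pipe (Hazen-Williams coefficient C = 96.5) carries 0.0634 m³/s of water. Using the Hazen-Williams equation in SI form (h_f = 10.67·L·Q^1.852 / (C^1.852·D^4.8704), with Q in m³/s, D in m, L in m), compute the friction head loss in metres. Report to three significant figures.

h_f ≈ 113 m

h_f = 10.67·1750·0.0634^1.852 / (96.5^1.852·0.176^4.8704) = 112.7 m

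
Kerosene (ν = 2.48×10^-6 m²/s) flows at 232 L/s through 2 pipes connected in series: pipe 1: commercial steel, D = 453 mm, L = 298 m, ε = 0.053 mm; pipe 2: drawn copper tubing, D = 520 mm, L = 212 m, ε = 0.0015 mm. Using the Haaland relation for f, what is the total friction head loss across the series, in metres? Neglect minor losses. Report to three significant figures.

Pipe 1: V = 1.439 m/s, Re = 2.63×10^5, ε/D = 1.17×10^-4, f = 0.01566, h_1 = f(L/D)V²/2g = 1.088 m
Pipe 2: V = 1.092 m/s, Re = 2.29×10^5, ε/D = 2.88×10^-6, f = 0.01512, h_2 = f(L/D)V²/2g = 0.3748 m
Series → Q common, losses add: H = Σh = 1.463 m

H ≈ 1.46 m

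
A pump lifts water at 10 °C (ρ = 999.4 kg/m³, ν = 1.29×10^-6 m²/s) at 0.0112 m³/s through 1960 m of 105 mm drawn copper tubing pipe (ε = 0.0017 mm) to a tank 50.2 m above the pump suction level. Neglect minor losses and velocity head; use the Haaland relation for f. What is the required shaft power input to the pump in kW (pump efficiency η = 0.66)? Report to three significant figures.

V = 4Q/(πD²) = 1.293 m/s; Re = 1.05×10^5; ε/D = 1.62×10^-5; f = 0.01770
h_f = f(L/D)V²/2g = 28.17 m
Total head H = z + h_f = 50.2 + 28.17 = 78.37 m
P_hyd = ρgQH = 999.4·9.81·0.0112·78.37 = 8.605 kW
P_shaft = P_hyd/η = 8.605/0.66 = 13.04 kW

P_shaft ≈ 13.0 kW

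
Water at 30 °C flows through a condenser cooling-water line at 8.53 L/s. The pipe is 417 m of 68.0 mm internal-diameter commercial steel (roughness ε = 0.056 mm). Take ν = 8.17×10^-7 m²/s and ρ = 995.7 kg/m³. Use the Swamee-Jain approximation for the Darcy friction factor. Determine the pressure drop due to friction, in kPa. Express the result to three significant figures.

V = 4Q/(πD²) = 4·0.00853/(π·0.0680²) = 2.349 m/s
Re = VD/ν = 2.349·0.0680/8.17×10^-7 = 1.95×10^5 → turbulent
ε/D = 0.056/68.0 = 8.24×10^-4
Swamee-Jain: f = 0.02050
h_f = f(L/D)V²/(2g) = 0.02050·(417/0.0680)·2.349²/(2·9.81) = 35.34 m
Δp = ρg·h_f = 995.7·9.81·35.34 = 345.2 kPa

Δp ≈ 345 kPa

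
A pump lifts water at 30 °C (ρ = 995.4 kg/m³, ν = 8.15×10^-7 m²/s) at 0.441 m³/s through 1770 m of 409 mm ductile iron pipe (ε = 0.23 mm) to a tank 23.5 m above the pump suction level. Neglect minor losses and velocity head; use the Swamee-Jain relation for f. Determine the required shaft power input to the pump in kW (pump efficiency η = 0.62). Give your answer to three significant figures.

V = 4Q/(πD²) = 3.357 m/s; Re = 1.68×10^6; ε/D = 5.62×10^-4; f = 0.01750
h_f = f(L/D)V²/2g = 43.50 m
Total head H = z + h_f = 23.5 + 43.50 = 67.00 m
P_hyd = ρgQH = 995.4·9.81·0.441·67.00 = 288.5 kW
P_shaft = P_hyd/η = 288.5/0.62 = 465.4 kW

P_shaft ≈ 465 kW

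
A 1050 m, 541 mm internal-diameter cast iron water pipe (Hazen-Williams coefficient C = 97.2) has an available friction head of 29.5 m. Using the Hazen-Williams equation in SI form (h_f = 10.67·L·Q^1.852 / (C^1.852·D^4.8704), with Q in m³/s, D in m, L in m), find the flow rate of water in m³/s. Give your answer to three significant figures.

Rearranging: Q = [h_f·C^1.852·D^4.8704 / (10.67·L)]^(1/1.852)
Q = [29.5·97.2^1.852·0.541^4.8704 / (10.67·1050)]^0.540 = 0.7820 m³/s

Q ≈ 0.782 m³/s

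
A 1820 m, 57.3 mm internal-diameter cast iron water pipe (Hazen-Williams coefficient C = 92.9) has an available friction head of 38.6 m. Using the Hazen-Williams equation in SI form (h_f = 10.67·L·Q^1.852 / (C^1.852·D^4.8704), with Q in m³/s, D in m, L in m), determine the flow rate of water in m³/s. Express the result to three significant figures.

Q ≈ 0.00175 m³/s

Rearranging: Q = [h_f·C^1.852·D^4.8704 / (10.67·L)]^(1/1.852)
Q = [38.6·92.9^1.852·0.0573^4.8704 / (10.67·1820)]^0.540 = 0.001752 m³/s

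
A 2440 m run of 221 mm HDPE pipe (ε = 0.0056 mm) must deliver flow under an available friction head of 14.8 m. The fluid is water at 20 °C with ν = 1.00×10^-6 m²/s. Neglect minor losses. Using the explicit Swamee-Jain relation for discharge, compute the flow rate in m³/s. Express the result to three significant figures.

Q ≈ 0.0512 m³/s

Swamee-Jain (Type II): Q = -0.965·√(gD⁵h_f/L)·ln[ε/(3.7D) + √(3.17ν²L/(gD³h_f))]
√(gD⁵h_f/L) = √(9.81·0.221⁵·14.8/2440) = 0.005601
ε/(3.7D) = 6.85×10^-6; √(3.17ν²L/(gD³h_f)) = 7.03×10^-5
Q = -0.965·0.005601·ln(7.710×10^-5) = 0.05119 m³/s
Check: V = 1.33 m/s, Re = 2.95×10^5, f = 0.01471, h_f = 14.7 m ≈ 14.8 m ✓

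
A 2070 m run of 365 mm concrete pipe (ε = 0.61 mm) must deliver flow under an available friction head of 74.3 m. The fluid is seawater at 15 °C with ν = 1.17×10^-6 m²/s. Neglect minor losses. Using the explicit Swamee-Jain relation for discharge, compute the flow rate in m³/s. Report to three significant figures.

Swamee-Jain (Type II): Q = -0.965·√(gD⁵h_f/L)·ln[ε/(3.7D) + √(3.17ν²L/(gD³h_f))]
√(gD⁵h_f/L) = √(9.81·0.365⁵·74.3/2070) = 0.04776
ε/(3.7D) = 4.52×10^-4; √(3.17ν²L/(gD³h_f)) = 1.59×10^-5
Q = -0.965·0.04776·ln(4.676×10^-4) = 0.3534 m³/s
Check: V = 3.38 m/s, Re = 1.05×10^6, f = 0.02262, h_f = 74.6 m ≈ 74.3 m ✓

Q ≈ 0.353 m³/s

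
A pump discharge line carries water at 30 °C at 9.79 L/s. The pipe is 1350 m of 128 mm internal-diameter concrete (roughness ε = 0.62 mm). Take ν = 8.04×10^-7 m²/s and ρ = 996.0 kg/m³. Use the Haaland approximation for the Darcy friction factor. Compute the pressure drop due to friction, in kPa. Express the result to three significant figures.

Δp ≈ 93.8 kPa

V = 4Q/(πD²) = 4·0.00979/(π·0.128²) = 0.7608 m/s
Re = VD/ν = 0.7608·0.128/8.04×10^-7 = 1.21×10^5 → turbulent
ε/D = 0.62/128 = 0.00484
Haaland: f = 0.03086
h_f = f(L/D)V²/(2g) = 0.03086·(1350/0.128)·0.7608²/(2·9.81) = 9.601 m
Δp = ρg·h_f = 996.0·9.81·9.601 = 93.81 kPa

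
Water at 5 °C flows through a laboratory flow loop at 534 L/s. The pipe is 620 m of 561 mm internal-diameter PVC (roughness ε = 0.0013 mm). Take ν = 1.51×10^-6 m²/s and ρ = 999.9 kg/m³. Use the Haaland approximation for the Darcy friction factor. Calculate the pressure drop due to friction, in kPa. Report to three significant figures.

Δp ≈ 31.1 kPa

V = 4Q/(πD²) = 4·0.534/(π·0.561²) = 2.160 m/s
Re = VD/ν = 2.160·0.561/1.51×10^-6 = 8.03×10^5 → turbulent
ε/D = 0.0013/561 = 2.32×10^-6
Haaland: f = 0.01206
h_f = f(L/D)V²/(2g) = 0.01206·(620/0.561)·2.160²/(2·9.81) = 3.170 m
Δp = ρg·h_f = 999.9·9.81·3.170 = 31.10 kPa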